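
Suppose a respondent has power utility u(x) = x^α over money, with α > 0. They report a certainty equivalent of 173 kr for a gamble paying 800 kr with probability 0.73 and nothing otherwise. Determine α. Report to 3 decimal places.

The lottery's expected utility is 0.73·u(800) + 0.27·u(0) = 0.73·800^α (since u(0) = 0 for α > 0).
Setting u(173) equal to that: 173^α = 0.73·800^α ⇒ (173/800)^α = 0.73.
Take logs: α = ln 0.73 / ln(173/800) ≈ 0.20552.

α ≈ 0.206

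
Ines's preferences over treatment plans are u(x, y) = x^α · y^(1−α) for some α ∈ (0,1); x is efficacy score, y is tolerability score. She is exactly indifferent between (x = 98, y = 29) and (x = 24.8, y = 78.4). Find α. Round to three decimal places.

α ≈ 0.420

Indifference: 98^α · 29^(1−α) = 24.8^α · 78.4^(1−α).
Rearrange to (98/24.8)^α = (78.4/29)^(1−α) and take logs: α·1.374124 = (1−α)·0.994528.
With A = 1.374124 and B = 0.994528: α·A = (1−α)·B, so α = B/(A+B) = 0.994528/2.368652 ≈ 0.420.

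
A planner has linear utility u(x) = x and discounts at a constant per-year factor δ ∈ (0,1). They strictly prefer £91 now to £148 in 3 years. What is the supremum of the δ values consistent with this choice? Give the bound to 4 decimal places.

δ < 0.8503

Comparing present values: 91 > δ^3·148.
Hence δ^3 < 91/148 = 0.61486, and x ↦ x^(1/3) is increasing on (0,∞).
δ < (91/148)^(1/3) ≈ 0.8503.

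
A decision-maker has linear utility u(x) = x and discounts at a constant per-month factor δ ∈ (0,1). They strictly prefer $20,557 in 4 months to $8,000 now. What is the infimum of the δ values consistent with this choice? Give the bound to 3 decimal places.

δ > 0.790

Under u(x) = x this choice says 8000 < δ^4·20557.
Dividing by 20557: δ^4 > 0.38916. Both sides are positive, so the 4th root keeps the direction.
δ > (8000/20557)^(1/4) ≈ 0.790.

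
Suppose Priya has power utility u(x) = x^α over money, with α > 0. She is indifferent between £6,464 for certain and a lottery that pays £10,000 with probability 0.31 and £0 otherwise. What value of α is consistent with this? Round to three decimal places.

The lottery's expected utility is 0.31·u(10000) + 0.69·u(0) = 0.31·10000^α (since u(0) = 0 for α > 0).
Equating: 6464^α = 0.31·10000^α, i.e. 0.6464^α = 0.31.
Take logs: α = ln 0.31 / ln(6464/10000) ≈ 2.68413.

α ≈ 2.684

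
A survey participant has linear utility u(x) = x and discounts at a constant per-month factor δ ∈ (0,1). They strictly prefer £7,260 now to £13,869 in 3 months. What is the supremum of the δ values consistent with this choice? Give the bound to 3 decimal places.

δ < 0.806

The preference means 7260 > δ^3·13869.
So δ^3 < 7260/13869 = 0.52347; taking the cube root of both positive sides preserves the inequality.
δ < (7260/13869)^(1/3) ≈ 0.806.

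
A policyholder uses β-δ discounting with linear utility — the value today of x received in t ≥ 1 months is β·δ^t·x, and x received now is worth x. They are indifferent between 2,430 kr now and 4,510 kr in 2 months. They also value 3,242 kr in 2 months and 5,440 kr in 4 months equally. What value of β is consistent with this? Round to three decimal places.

From the later pair, β·δ^2·3242 = β·δ^4·5440; dividing through, δ^2 = 3242/5440 = 0.59596, so δ = 0.77198.
Now use the now-vs-future pair: 2430 = β·δ^2·4510 gives β = 2430/(0.59596·4510) ≈ 0.904.

β ≈ 0.904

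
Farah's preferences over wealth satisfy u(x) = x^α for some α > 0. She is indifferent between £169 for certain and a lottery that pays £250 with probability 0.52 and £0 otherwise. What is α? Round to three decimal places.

The lottery's expected utility is 0.52·u(250) + 0.48·u(0) = 0.52·250^α (since u(0) = 0 for α > 0).
Indifference: 169^α = 0.52·250^α, so (169/250)^α = 0.52.
Take logs: α = ln 0.52 / ln(169/250) ≈ 1.67004.

α ≈ 1.670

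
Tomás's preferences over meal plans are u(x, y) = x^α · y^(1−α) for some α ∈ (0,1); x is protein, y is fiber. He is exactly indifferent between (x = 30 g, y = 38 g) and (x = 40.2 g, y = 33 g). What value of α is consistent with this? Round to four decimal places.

α ≈ 0.3253

The Cobb–Douglas utilities coincide, so 30^α·38^(1−α) = 40.2^α·33^(1−α).
Rearrange to (30/40.2)^α = (33/38)^(1−α) and take logs: α·-0.2926696 = (1−α)·-0.1410786.
With A = -0.2926696 and B = -0.1410786: α·A = (1−α)·B, so α = B/(A+B) = -0.1410786/-0.4337482 ≈ 0.3253.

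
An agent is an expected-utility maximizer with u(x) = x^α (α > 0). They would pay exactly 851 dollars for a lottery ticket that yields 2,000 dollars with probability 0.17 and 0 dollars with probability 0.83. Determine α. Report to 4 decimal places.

α ≈ 2.0737

The lottery's expected utility is 0.17·u(2000) + 0.83·u(0) = 0.17·2000^α (since u(0) = 0 for α > 0).
Equating: 851^α = 0.17·2000^α, i.e. 0.4255^α = 0.17.
α = ln(0.17) / ln(851/2000) = -1.7719568/-0.8544903 ≈ 2.0737.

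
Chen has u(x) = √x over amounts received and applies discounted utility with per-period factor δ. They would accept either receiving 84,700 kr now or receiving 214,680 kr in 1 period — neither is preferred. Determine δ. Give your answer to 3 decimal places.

δ ≈ 0.628

Equating discounted utilities: u(84700) = δ·u(214680) ⇒ δ = u(84700)/u(214680).
Since u(x) = √x, δ = √(84700/214680) = 0.62812.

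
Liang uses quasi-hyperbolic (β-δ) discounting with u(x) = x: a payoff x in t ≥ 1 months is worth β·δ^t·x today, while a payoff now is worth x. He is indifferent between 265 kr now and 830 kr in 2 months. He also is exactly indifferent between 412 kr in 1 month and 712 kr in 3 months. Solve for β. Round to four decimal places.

β ≈ 0.5518

From the later pair, β·δ^1·412 = β·δ^3·712; dividing through, δ^2 = 412/712 = 0.57865, so δ = 0.76069.
Now use the now-vs-future pair: 265 = β·δ^2·830 gives β = 265/(0.57865·830) ≈ 0.5518.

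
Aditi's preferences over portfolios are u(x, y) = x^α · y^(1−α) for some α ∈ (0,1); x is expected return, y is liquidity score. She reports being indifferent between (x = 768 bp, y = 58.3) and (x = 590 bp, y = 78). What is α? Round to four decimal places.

α ≈ 0.5247

Set the two utilities equal: 768^α·58.3^(1−α) = 590^α·78^(1−α).
Taking logs: α·ln 768 + (1−α)·ln 58.3 = α·ln 590 + (1−α)·ln 78, i.e. α·0.2636672 = (1−α)·0.2911067.
So α/(1−α) = (0.2911067)/(0.2636672) = 1.1040687, and α = 1.1040687/2.1040687 ≈ 0.5247.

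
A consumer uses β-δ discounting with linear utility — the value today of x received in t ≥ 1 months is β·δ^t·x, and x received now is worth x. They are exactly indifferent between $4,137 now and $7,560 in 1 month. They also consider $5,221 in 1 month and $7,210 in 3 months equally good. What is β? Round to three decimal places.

β ≈ 0.643

The second indifference involves only future payoffs, so β cancels: β·δ^1·5221 = β·δ^3·7210, giving δ^2 = 5221/7210 = 0.72413, so δ = 0.85096.
Now use the now-vs-future pair: 4137 = β·δ·7560 gives β = 4137/(0.85096·7560) ≈ 0.643.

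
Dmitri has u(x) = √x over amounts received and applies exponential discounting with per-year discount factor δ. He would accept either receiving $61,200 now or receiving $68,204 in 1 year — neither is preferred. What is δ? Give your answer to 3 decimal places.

The payoff in 1 year is discounted by δ, so u(61200) = δ·u(68204) and δ = u(61200)/u(68204).
With u(x) = √x: δ = √61200/√68204 = √(61200/68204) = 0.94726.

δ ≈ 0.947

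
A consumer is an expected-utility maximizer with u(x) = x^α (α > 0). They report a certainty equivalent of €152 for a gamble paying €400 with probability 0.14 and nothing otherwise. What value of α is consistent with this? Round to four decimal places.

The lottery's expected utility is 0.14·u(400) + 0.86·u(0) = 0.14·400^α (since u(0) = 0 for α > 0).
Indifference: 152^α = 0.14·400^α, so (152/400)^α = 0.14.
α = ln(0.14) / ln(152/400) = -1.9661129/-0.9675840 ≈ 2.0320.

α ≈ 2.0320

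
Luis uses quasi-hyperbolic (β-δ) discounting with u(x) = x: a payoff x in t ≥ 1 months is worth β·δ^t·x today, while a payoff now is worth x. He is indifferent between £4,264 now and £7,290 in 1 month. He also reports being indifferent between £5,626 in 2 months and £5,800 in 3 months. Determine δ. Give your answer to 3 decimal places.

δ ≈ 0.970

Both payoffs in the second observation are in the future, so β drops out: δ^2·5626 = δ^3·5800 ⇒ δ = 5626/5800 = 0.97000.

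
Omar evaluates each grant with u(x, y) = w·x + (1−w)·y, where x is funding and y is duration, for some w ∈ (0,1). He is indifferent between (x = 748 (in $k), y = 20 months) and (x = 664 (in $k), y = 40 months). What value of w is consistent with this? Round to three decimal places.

w = 0.192

u(748,20) = u(664,40) means w·748 + (1−w)·20 = w·664 + (1−w)·40.
w·(748−664) = (1−w)·(40−20), i.e. w·84 = (1−w)·20.
Hence w = 20/(84+20) = 20/104 = 0.192.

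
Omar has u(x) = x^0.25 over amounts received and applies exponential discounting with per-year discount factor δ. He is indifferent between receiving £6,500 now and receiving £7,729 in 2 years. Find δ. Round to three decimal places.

Equating discounted utilities: u(6500) = δ^2·u(7729) ⇒ δ^2 = u(6500)/u(7729).
With u(x) = x^0.25: δ^2 = 6500^0.25/7729^0.25 = (6500/7729)^0.25 = 0.95763.
So δ = 0.95763^(1/2) ≈ 0.979.

δ ≈ 0.979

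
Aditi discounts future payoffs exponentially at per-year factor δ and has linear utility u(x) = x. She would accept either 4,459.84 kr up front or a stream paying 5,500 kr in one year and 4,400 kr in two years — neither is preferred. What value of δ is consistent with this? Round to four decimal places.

Equating present values: 4459.84 = 5500δ + 4400δ².
That is, 4400δ² + 5500δ − 4459.84 = 0, a quadratic in δ.
The positive root is δ = [−5500 + √(5500² + 4·4400·4459.84)] / (2·4400) = (−5500 + 10428.000)/8800 ≈ 0.5600.

δ ≈ 0.5600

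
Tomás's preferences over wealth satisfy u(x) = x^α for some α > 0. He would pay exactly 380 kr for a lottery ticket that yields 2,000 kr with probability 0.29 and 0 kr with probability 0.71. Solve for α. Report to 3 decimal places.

α ≈ 0.745

Since u(0) = 0, the lottery's EU is 0.29·2000^α.
Equating: 380^α = 0.29·2000^α, i.e. 0.1900^α = 0.29.
Take logs: α = ln 0.29 / ln(380/2000) ≈ 0.74538.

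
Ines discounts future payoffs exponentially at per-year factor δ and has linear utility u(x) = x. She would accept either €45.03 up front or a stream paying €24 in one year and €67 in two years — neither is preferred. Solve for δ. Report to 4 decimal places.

δ ≈ 0.6600

Present value of the stream is 24·δ + 67·δ². Indifference gives 24δ + 67δ² = 45.03.
So 67δ² + 24δ − 45.03 = 0.
δ = (−24 + √(24² + 4·67·45.03)) / (2·67) = (−24 + √12644.04) / 134 ≈ 0.6600.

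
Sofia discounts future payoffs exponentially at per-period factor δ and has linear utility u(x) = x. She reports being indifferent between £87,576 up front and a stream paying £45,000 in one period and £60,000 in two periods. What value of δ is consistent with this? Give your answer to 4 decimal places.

Equating present values: 87576 = 45000δ + 60000δ².
Rearranged: 60000δ² + 45000δ − 87576 = 0.
δ = (−45000 + √(45000² + 4·60000·87576)) / (2·60000) = (−45000 + √23043240000.00) / 120000 ≈ 0.8900.

δ ≈ 0.8900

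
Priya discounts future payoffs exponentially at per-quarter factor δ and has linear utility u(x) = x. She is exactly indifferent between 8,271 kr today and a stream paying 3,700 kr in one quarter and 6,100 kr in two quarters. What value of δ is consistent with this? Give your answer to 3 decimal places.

The stream is worth 3700δ + 6100δ² today, so 3700δ + 6100δ² = 8271.
Rearranged: 6100δ² + 3700δ − 8271 = 0.
By the quadratic formula (taking the positive root), δ = (−3700 + √215502400.00) / 12200 ≈ 0.900.

δ ≈ 0.900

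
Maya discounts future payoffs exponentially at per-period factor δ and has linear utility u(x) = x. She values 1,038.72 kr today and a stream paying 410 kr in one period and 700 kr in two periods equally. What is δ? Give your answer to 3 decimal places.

δ ≈ 0.960

Present value of the stream is 410·δ + 700·δ². Indifference gives 410δ + 700δ² = 1038.72.
Rearranged: 700δ² + 410δ − 1038.72 = 0.
δ = (−410 + √(410² + 4·700·1038.72)) / (2·700) = (−410 + √3076516.00) / 1400 ≈ 0.960.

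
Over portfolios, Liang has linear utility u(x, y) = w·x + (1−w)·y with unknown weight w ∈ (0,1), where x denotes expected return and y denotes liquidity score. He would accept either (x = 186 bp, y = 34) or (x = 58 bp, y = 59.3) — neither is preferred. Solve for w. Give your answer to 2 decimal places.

Equating utilities: w·186 + (1−w)·34 = w·58 + (1−w)·59.3.
w·(186−58) = (1−w)·(59.3−34), i.e. w·128 = (1−w)·25.3.
Hence w = 25.3/(128+25.3) = 25.3/153.3 = 0.17.

w = 0.17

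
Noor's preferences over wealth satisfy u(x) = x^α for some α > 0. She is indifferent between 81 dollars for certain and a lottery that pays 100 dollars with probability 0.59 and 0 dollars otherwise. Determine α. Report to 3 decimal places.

EU(lottery) = 0.59·100^α + 0.41·0 = 0.59·100^α.
Indifference: 81^α = 0.59·100^α, so (81/100)^α = 0.59.
Taking logs: α·ln(81/100) = ln(0.59), so α = -0.527633 / -0.210721 ≈ 2.504.

α ≈ 2.504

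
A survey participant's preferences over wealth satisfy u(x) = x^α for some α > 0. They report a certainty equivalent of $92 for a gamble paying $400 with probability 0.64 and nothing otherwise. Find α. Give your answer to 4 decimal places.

The lottery's expected utility is 0.64·u(400) + 0.36·u(0) = 0.64·400^α (since u(0) = 0 for α > 0).
Indifference: 92^α = 0.64·400^α, so (92/400)^α = 0.64.
α = ln(0.64) / ln(92/400) = -0.4462871/-1.4696760 ≈ 0.3037.

α ≈ 0.3037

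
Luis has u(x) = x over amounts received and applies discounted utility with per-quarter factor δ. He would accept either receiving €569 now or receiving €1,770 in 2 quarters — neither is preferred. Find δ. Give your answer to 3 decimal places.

Equating discounted utilities: u(569) = δ^2·u(1770) ⇒ δ^2 = u(569)/u(1770).
With u(x) = x: δ^2 = 569/1770 = 0.32147.
Taking the square root: δ = 0.32147^(1/2) ≈ 0.567.

δ ≈ 0.567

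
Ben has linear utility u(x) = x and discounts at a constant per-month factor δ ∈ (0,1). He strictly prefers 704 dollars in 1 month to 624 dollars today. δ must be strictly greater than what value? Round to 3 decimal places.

δ > 0.886

Under u(x) = x this choice says 624 < δ·704.
Dividing through by 704 gives δ > 0.88636.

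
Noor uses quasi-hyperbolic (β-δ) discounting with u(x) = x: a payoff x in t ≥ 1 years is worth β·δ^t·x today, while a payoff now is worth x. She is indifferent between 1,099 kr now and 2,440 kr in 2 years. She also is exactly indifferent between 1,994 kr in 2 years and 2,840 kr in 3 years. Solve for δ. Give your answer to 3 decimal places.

Both payoffs in the second observation are in the future, so β drops out: δ^2·1994 = δ^3·2840 ⇒ δ = 1994/2840 = 0.70211.

δ ≈ 0.702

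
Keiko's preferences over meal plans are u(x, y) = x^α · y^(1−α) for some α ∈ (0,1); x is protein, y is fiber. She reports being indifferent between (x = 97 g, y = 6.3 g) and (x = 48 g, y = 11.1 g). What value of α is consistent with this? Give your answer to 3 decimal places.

α ≈ 0.446

Indifference: 97^α · 6.3^(1−α) = 48^α · 11.1^(1−α).
(97/48)^α = (11.1/6.3)^(1−α); take logs: α·ln(97/48) = (1−α)·ln(11.1/6.3), i.e. α·0.703510 = (1−α)·0.566395.
So α/(1−α) = (0.566395)/(0.703510) = 0.805099, and α = 0.805099/1.805099 ≈ 0.446.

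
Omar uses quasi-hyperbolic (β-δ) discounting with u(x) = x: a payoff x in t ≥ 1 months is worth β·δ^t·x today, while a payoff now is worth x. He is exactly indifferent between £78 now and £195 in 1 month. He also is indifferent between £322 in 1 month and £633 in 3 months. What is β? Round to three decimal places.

β ≈ 0.561

From the later pair, β·δ^1·322 = β·δ^3·633; dividing through, δ^2 = 322/633 = 0.50869, so δ = 0.71322.
Now use the now-vs-future pair: 78 = β·δ·195 gives β = 78/(0.71322·195) ≈ 0.561.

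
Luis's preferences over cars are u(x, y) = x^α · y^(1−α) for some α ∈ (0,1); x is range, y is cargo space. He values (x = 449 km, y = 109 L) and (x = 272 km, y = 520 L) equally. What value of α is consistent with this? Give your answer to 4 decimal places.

The Cobb–Douglas utilities coincide, so 449^α·109^(1−α) = 272^α·520^(1−α).
Rearrange to (449/272)^α = (520/109)^(1−α) and take logs: α·0.5012208 = (1−α)·1.5624809.
With A = 0.5012208 and B = 1.5624809: α·A = (1−α)·B, so α = B/(A+B) = 1.5624809/2.0637017 ≈ 0.7571.

α ≈ 0.7571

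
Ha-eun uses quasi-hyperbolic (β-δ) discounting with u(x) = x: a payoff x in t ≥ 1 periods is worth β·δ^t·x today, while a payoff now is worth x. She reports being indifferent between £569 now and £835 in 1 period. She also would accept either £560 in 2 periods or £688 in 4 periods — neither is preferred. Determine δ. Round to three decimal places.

From the later pair, β·δ^2·560 = β·δ^4·688; dividing through, δ^2 = 560/688 = 0.81395, so δ = 0.90219.

δ ≈ 0.902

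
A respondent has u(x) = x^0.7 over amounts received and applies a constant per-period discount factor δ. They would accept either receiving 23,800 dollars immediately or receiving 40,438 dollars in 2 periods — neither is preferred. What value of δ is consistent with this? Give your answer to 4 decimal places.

δ ≈ 0.8307

Indifference means u(23800) = δ^2 · u(40438), so δ^2 = u(23800)/u(40438).
Since u(x) = x^0.7, δ^2 = (23800/40438)^0.7 = 0.58856^0.7 = 0.69000.
Taking the square root: δ = 0.69000^(1/2) ≈ 0.8307.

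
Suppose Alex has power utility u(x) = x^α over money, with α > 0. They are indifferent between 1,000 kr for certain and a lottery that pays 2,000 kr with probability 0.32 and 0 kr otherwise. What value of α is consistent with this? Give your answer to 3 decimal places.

The lottery's expected utility is 0.32·u(2000) + 0.68·u(0) = 0.32·2000^α (since u(0) = 0 for α > 0).
Equating: 1000^α = 0.32·2000^α, i.e. 0.5000^α = 0.32.
Take logs: α = ln 0.32 / ln(1000/2000) ≈ 1.64386.

α ≈ 1.644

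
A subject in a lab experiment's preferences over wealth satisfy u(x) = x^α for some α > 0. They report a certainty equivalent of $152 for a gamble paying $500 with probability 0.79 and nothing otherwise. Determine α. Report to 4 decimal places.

α ≈ 0.1980

The lottery's expected utility is 0.79·u(500) + 0.21·u(0) = 0.79·500^α (since u(0) = 0 for α > 0).
Equating: 152^α = 0.79·500^α, i.e. 0.3040^α = 0.79.
Take logs: α = ln 0.79 / ln(152/500) ≈ 0.197965.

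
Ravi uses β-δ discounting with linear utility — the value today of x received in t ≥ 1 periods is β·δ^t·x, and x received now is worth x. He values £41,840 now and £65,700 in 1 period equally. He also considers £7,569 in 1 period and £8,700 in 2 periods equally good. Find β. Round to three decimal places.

β ≈ 0.732

Both payoffs in the second observation are in the future, so β drops out: δ^1·7569 = δ^2·8700 ⇒ δ = 7569/8700 = 0.87000.
Substituting δ into 41840 = β·δ·65700: β = 41840/(57159.000) ≈ 0.732.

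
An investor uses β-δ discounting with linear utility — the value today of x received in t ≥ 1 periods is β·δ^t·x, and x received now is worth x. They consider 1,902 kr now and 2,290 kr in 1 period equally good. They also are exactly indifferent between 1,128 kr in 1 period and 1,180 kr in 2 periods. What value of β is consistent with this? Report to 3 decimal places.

Both payoffs in the second observation are in the future, so β drops out: δ^1·1128 = δ^2·1180 ⇒ δ = 1128/1180 = 0.95593.
The first indifference: 1902 = β·δ·2290, so β = 1902/(δ·2290) = 1902/(0.95593·2290) ≈ 0.869.

β ≈ 0.869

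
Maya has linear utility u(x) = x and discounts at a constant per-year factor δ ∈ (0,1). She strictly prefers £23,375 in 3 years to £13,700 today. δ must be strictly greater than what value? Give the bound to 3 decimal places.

Under u(x) = x this choice says 13700 < δ^3·23375.
Hence δ^3 > 13700/23375 = 0.58610, and x ↦ x^(1/3) is increasing on (0,∞).
δ > (13700/23375)^(1/3) ≈ 0.837.

δ > 0.837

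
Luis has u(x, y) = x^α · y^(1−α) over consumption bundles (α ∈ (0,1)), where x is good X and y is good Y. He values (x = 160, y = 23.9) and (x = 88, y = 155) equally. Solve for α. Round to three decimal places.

α ≈ 0.758

The Cobb–Douglas utilities coincide, so 160^α·23.9^(1−α) = 88^α·155^(1−α).
(160/88)^α = (155/23.9)^(1−α); take logs: α·ln(160/88) = (1−α)·ln(155/23.9), i.e. α·0.597837 = (1−α)·1.869547.
Thus α·(2.467384) = 1.869547, so α = 1.869547/2.467384 ≈ 0.758.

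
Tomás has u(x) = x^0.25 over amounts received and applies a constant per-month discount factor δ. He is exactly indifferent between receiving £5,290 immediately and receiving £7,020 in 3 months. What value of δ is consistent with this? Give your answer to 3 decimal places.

δ ≈ 0.977

The payoff in 3 months is discounted by δ^3, so u(5290) = δ^3·u(7020) and δ^3 = u(5290)/u(7020).
Since u(x) = x^0.25, δ^3 = (5290/7020)^0.25 = 0.75356^0.25 = 0.93171.
Hence δ = (0.93171)^(1/3) = 0.97670.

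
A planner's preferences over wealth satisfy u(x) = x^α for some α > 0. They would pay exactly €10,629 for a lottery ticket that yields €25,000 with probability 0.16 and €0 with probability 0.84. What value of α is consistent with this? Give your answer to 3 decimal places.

EU(lottery) = 0.16·25000^α + 0.84·0 = 0.16·25000^α.
Indifference: 10629^α = 0.16·25000^α, so (10629/25000)^α = 0.16.
Taking logs: α·ln(10629/25000) = ln(0.16), so α = -1.832581 / -0.855290 ≈ 2.143.

α ≈ 2.143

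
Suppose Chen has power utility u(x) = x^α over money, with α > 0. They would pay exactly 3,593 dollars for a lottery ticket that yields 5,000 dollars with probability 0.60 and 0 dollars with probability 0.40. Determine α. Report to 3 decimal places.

The lottery's expected utility is 0.60·u(5000) + 0.40·u(0) = 0.60·5000^α (since u(0) = 0 for α > 0).
Setting u(3593) equal to that: 3593^α = 0.60·5000^α ⇒ (3593/5000)^α = 0.60.
α = ln(0.60) / ln(3593/5000) = -0.510826/-0.330450 ≈ 1.546.

α ≈ 1.546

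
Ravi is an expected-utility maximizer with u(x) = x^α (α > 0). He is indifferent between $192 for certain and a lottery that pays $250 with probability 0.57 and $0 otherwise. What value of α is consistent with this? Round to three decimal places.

Since u(0) = 0, the lottery's EU is 0.57·250^α.
Setting u(192) equal to that: 192^α = 0.57·250^α ⇒ (192/250)^α = 0.57.
Take logs: α = ln 0.57 / ln(192/250) ≈ 2.12952.

α ≈ 2.130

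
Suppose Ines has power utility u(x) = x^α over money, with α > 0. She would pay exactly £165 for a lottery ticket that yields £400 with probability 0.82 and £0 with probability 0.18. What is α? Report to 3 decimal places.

α ≈ 0.224

Since u(0) = 0, the lottery's EU is 0.82·400^α.
Equating: 165^α = 0.82·400^α, i.e. 0.4125^α = 0.82.
α = ln(0.82) / ln(165/400) = -0.198451/-0.885519 ≈ 0.224.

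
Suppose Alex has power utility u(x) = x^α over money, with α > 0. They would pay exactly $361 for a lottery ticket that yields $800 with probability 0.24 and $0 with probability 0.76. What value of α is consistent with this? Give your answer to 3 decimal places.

α ≈ 1.793

The lottery's expected utility is 0.24·u(800) + 0.76·u(0) = 0.24·800^α (since u(0) = 0 for α > 0).
Setting u(361) equal to that: 361^α = 0.24·800^α ⇒ (361/800)^α = 0.24.
α = ln(0.24) / ln(361/800) = -1.427116/-0.795734 ≈ 1.793.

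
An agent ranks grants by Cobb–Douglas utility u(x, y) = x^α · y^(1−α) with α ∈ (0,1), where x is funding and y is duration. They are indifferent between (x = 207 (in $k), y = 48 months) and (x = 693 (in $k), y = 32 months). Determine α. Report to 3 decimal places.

Indifference: 207^α · 48^(1−α) = 693^α · 32^(1−α).
(207/693)^α = (32/48)^(1−α); take logs: α·ln(207/693) = (1−α)·ln(32/48), i.e. α·-1.208311 = (1−α)·-0.405465.
Thus α·(-1.613776) = -0.405465, so α = -0.405465/-1.613776 ≈ 0.251.

α ≈ 0.251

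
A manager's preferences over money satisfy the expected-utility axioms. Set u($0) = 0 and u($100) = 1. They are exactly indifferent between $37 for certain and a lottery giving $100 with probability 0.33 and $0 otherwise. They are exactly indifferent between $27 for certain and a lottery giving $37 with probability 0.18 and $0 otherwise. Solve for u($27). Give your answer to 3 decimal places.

First, u($37) = 0.33·u($100) + 0.67·u($0) = 0.33.
Then u($27) = 0.18·u($37) + 0.82·u($0) = 0.18·0.33 + 0.82·0.00 = 0.0594.

0.059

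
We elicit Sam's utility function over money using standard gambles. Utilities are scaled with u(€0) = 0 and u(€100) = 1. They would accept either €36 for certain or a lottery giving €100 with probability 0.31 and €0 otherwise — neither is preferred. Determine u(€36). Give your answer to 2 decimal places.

By the standard-gamble method, u(€36) is just the indifference probability on the best outcome: 0.31.

0.31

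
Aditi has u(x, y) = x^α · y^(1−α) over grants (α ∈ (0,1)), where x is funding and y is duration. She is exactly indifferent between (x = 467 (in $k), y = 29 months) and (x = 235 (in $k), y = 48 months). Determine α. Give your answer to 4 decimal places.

α ≈ 0.4232

Indifference: 467^α · 29^(1−α) = 235^α · 48^(1−α).
Rearrange to (467/235)^α = (48/29)^(1−α) and take logs: α·0.6867437 = (1−α)·0.5039052.
With A = 0.6867437 and B = 0.5039052: α·A = (1−α)·B, so α = B/(A+B) = 0.5039052/1.1906489 ≈ 0.4232.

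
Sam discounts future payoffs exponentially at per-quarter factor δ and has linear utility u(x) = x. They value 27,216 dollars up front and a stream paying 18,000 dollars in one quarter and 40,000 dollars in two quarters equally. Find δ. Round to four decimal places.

δ ≈ 0.6300

The stream is worth 18000δ + 40000δ² today, so 18000δ + 40000δ² = 27216.
So 40000δ² + 18000δ − 27216 = 0.
δ = (−18000 + √(18000² + 4·40000·27216)) / (2·40000) = (−18000 + √4678560000.00) / 80000 ≈ 0.6300.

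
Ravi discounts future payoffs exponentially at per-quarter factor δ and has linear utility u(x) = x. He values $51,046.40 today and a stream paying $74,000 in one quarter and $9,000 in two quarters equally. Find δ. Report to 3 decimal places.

δ ≈ 0.640

Present value of the stream is 74000·δ + 9000·δ². Indifference gives 74000δ + 9000δ² = 51046.40.
Rearranged: 9000δ² + 74000δ − 51046.40 = 0.
By the quadratic formula (taking the positive root), δ = (−74000 + √7313670400.00) / 18000 ≈ 0.640.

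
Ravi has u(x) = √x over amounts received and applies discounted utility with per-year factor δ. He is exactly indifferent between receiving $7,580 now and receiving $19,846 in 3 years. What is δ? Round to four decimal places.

δ ≈ 0.8518

Indifference means u(7580) = δ^3 · u(19846), so δ^3 = u(7580)/u(19846).
Since u(x) = √x, δ^3 = √(7580/19846) = 0.61801.
Hence δ = (0.61801)^(1/3) = 0.851790.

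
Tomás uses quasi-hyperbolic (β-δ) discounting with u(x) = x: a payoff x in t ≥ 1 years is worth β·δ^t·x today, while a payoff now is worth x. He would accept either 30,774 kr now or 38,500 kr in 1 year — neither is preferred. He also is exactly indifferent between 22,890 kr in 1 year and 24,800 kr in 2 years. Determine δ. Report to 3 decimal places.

δ ≈ 0.923

Both payoffs in the second observation are in the future, so β drops out: δ^1·22890 = δ^2·24800 ⇒ δ = 22890/24800 = 0.92298.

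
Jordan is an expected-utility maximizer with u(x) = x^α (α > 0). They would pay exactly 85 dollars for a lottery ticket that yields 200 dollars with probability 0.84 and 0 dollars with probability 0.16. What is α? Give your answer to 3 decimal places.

α ≈ 0.204

The lottery's expected utility is 0.84·u(200) + 0.16·u(0) = 0.84·200^α (since u(0) = 0 for α > 0).
Setting u(85) equal to that: 85^α = 0.84·200^α ⇒ (85/200)^α = 0.84.
α = ln(0.84) / ln(85/200) = -0.174353/-0.855666 ≈ 0.204.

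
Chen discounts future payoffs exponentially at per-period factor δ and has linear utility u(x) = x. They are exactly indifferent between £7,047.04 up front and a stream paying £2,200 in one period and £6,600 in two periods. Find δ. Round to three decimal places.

Equating present values: 7047.04 = 2200δ + 6600δ².
That is, 6600δ² + 2200δ − 7047.04 = 0, a quadratic in δ.
By the quadratic formula (taking the positive root), δ = (−2200 + √190881856.00) / 13200 ≈ 0.880.

δ ≈ 0.880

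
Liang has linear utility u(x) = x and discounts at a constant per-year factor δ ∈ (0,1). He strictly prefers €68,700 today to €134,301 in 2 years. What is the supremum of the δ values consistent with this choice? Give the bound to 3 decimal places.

δ < 0.715

Under u(x) = x this choice says 68700 > δ^2·134301.
So δ^2 < 68700/134301 = 0.51154; taking the square root of both positive sides preserves the inequality.
δ < 0.51154^(1/2) = 0.715.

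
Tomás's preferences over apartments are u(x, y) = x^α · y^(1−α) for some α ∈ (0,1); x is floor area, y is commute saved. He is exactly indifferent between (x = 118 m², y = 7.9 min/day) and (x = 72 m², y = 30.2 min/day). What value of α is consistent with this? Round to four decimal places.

Indifference: 118^α · 7.9^(1−α) = 72^α · 30.2^(1−α).
Rearrange to (118/72)^α = (30.2/7.9)^(1−α) and take logs: α·0.4940185 = (1−α)·1.3409792.
So α/(1−α) = (1.3409792)/(0.4940185) = 2.7144311, and α = 2.7144311/3.7144311 ≈ 0.7308.

α ≈ 0.7308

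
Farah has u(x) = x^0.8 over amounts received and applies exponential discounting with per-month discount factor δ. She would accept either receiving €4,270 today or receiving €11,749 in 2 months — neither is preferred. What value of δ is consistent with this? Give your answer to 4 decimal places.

δ ≈ 0.6671

The payoff in 2 months is discounted by δ^2, so u(4270) = δ^2·u(11749) and δ^2 = u(4270)/u(11749).
With u(x) = x^0.8: δ^2 = 4270^0.8/11749^0.8 = (4270/11749)^0.8 = 0.44498.
So δ = 0.44498^(1/2) ≈ 0.6671.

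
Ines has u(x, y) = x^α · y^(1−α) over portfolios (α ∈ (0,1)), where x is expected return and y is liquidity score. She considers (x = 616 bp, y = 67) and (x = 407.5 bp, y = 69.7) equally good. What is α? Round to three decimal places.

Set the two utilities equal: 616^α·67^(1−α) = 407.5^α·69.7^(1−α).
Rearrange to (616/407.5)^α = (69.7/67)^(1−α) and take logs: α·0.413206 = (1−α)·0.039508.
Thus α·(0.452714) = 0.039508, so α = 0.039508/0.452714 ≈ 0.087.

α ≈ 0.087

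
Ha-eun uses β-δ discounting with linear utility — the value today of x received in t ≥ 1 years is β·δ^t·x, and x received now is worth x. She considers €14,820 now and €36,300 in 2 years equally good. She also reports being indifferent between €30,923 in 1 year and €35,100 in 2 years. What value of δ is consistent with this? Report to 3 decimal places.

δ ≈ 0.881

The second indifference involves only future payoffs, so β cancels: β·δ^1·30923 = β·δ^2·35100, giving δ = 30923/35100 = 0.88100.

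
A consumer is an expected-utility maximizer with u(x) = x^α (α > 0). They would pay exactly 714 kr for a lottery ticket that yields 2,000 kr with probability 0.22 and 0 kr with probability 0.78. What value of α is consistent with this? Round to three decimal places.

α ≈ 1.470

EU(lottery) = 0.22·2000^α + 0.78·0 = 0.22·2000^α.
Setting u(714) equal to that: 714^α = 0.22·2000^α ⇒ (714/2000)^α = 0.22.
Take logs: α = ln 0.22 / ln(714/2000) ≈ 1.47000.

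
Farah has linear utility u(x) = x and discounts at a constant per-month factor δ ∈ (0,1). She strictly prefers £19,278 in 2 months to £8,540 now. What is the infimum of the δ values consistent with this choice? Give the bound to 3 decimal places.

δ > 0.666

The preference means 8540 < δ^2·19278.
Dividing by 19278: δ^2 > 0.44299. Both sides are positive, so the square root keeps the direction.
δ > (8540/19278)^(1/2) ≈ 0.666.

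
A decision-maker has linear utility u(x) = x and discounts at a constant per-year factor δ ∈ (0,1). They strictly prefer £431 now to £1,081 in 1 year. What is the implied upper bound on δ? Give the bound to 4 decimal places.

δ < 0.3987

Under u(x) = x this choice says 431 > δ·1081.
So δ < 431/1081 = 0.39870.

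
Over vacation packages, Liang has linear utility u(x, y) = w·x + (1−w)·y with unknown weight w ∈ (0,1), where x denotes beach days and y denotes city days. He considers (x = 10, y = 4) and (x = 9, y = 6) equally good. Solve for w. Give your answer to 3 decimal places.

Equating utilities: w·10 + (1−w)·4 = w·9 + (1−w)·6.
w·(10−9) = (1−w)·(6−4), i.e. w·1 = (1−w)·2.
The marginal rate of substitution is 2/1, so w = 2/(1+2) = 0.667.

w = 0.667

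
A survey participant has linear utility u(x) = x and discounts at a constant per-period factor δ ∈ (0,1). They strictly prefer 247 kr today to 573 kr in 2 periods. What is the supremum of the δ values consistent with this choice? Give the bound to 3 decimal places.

δ < 0.657

Under u(x) = x this choice says 247 > δ^2·573.
Dividing by 573: δ^2 < 0.43106. Both sides are positive, so the square root keeps the direction.
δ < (247/573)^(1/2) ≈ 0.657.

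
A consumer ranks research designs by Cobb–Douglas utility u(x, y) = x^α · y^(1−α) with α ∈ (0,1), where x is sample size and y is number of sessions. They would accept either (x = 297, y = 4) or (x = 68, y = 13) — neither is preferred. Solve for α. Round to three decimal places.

The Cobb–Douglas utilities coincide, so 297^α·4^(1−α) = 68^α·13^(1−α).
Rearrange to (297/68)^α = (13/4)^(1−α) and take logs: α·1.474224 = (1−α)·1.178655.
With A = 1.474224 and B = 1.178655: α·A = (1−α)·B, so α = B/(A+B) = 1.178655/2.652879 ≈ 0.444.

α ≈ 0.444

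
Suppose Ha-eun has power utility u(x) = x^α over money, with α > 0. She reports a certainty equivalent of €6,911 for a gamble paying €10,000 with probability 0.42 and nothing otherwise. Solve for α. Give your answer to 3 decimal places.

EU(lottery) = 0.42·10000^α + 0.58·0 = 0.42·10000^α.
Setting u(6911) equal to that: 6911^α = 0.42·10000^α ⇒ (6911/10000)^α = 0.42.
α = ln(0.42) / ln(6911/10000) = -0.867501/-0.369471 ≈ 2.348.

α ≈ 2.348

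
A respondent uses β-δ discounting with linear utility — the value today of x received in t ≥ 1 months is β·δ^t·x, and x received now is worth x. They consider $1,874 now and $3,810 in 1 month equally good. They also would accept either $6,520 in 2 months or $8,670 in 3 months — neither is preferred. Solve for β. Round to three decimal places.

From the later pair, β·δ^2·6520 = β·δ^3·8670; dividing through, δ = 6520/8670 = 0.75202.
The first indifference: 1874 = β·δ·3810, so β = 1874/(δ·3810) = 1874/(0.75202·3810) ≈ 0.654.

β ≈ 0.654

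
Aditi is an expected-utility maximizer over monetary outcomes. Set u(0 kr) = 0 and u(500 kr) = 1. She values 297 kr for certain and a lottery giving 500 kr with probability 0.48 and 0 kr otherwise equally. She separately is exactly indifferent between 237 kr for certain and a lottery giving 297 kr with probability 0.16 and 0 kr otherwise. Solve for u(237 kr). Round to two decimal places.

First, u(297 kr) = 0.48·u(500 kr) + 0.52·u(0 kr) = 0.48.
The second indifference gives u(237 kr) = 0.16·u(297 kr) + 0.84·u(0 kr) = 0.16·0.48 + 0.84·0.00 = 0.0768.

0.08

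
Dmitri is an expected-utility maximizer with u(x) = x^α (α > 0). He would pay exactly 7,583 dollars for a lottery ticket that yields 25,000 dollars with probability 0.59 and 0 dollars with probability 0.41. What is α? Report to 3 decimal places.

α ≈ 0.442

Since u(0) = 0, the lottery's EU is 0.59·25000^α.
Equating: 7583^α = 0.59·25000^α, i.e. 0.3033^α = 0.59.
Take logs: α = ln 0.59 / ln(7583/25000) ≈ 0.44229.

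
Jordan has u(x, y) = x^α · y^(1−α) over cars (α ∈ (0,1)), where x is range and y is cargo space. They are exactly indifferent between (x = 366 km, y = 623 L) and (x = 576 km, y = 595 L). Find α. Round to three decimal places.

α ≈ 0.092

Set the two utilities equal: 366^α·623^(1−α) = 576^α·595^(1−α).
Taking logs: α·ln 366 + (1−α)·ln 623 = α·ln 576 + (1−α)·ln 595, i.e. α·-0.453474 = (1−α)·-0.045985.
Thus α·(-0.499459) = -0.045985, so α = -0.045985/-0.499459 ≈ 0.092.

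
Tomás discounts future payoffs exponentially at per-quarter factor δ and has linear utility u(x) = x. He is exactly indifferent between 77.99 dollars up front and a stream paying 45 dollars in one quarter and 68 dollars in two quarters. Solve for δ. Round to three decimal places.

δ ≈ 0.790

The stream is worth 45δ + 68δ² today, so 45δ + 68δ² = 77.99.
So 68δ² + 45δ − 77.99 = 0.
By the quadratic formula (taking the positive root), δ = (−45 + √23238.28) / 136 ≈ 0.790.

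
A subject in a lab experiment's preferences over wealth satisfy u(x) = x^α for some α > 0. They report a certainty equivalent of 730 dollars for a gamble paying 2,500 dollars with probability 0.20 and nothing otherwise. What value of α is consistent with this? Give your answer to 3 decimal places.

The lottery's expected utility is 0.20·u(2500) + 0.80·u(0) = 0.20·2500^α (since u(0) = 0 for α > 0).
Setting u(730) equal to that: 730^α = 0.20·2500^α ⇒ (730/2500)^α = 0.20.
Taking logs: α·ln(730/2500) = ln(0.20), so α = -1.609438 / -1.231001 ≈ 1.307.

α ≈ 1.307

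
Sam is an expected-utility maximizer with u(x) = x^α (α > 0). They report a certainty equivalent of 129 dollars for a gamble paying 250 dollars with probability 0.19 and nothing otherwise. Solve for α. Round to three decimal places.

Since u(0) = 0, the lottery's EU is 0.19·250^α.
Indifference: 129^α = 0.19·250^α, so (129/250)^α = 0.19.
α = ln(0.19) / ln(129/250) = -1.660731/-0.661649 ≈ 2.510.

α ≈ 2.510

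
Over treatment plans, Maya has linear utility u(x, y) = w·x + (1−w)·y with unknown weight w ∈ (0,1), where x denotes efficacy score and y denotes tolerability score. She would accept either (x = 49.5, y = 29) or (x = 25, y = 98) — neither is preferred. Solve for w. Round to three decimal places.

w = 0.738

Indifference: w·49.5 + (1−w)·29 = w·25 + (1−w)·98.
Rearranging, 24.5·w − 69·(1−w) = 0.
Hence w = 69/(24.5+69) = 69/93.5 = 0.738.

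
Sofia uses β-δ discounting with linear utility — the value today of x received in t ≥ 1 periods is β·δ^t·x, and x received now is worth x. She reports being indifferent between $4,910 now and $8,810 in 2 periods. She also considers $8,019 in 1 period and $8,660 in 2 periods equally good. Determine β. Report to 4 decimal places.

From the later pair, β·δ^1·8019 = β·δ^2·8660; dividing through, δ = 8019/8660 = 0.92598.
Now use the now-vs-future pair: 4910 = β·δ^2·8810 gives β = 4910/(0.85744·8810) ≈ 0.6500.

β ≈ 0.6500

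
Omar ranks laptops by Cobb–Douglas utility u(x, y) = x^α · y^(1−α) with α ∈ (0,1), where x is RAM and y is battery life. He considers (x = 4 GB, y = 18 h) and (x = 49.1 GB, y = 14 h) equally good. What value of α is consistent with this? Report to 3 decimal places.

Set the two utilities equal: 4^α·18^(1−α) = 49.1^α·14^(1−α).
Taking logs: α·ln 4 + (1−α)·ln 18 = α·ln 49.1 + (1−α)·ln 14, i.e. α·-2.507565 = (1−α)·-0.251314.
With A = -2.507565 and B = -0.251314: α·A = (1−α)·B, so α = B/(A+B) = -0.251314/-2.758879 ≈ 0.091.

α ≈ 0.091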